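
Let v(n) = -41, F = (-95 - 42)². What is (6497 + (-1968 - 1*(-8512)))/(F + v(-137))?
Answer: 13041/18728 ≈ 0.69634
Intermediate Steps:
F = 18769 (F = (-137)² = 18769)
(6497 + (-1968 - 1*(-8512)))/(F + v(-137)) = (6497 + (-1968 - 1*(-8512)))/(18769 - 41) = (6497 + (-1968 + 8512))/18728 = (6497 + 6544)*(1/18728) = 13041*(1/18728) = 13041/18728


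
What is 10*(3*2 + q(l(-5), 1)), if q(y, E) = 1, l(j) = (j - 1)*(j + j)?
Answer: 70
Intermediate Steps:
l(j) = 2*j*(-1 + j) (l(j) = (-1 + j)*(2*j) = 2*j*(-1 + j))
10*(3*2 + q(l(-5), 1)) = 10*(3*2 + 1) = 10*(6 + 1) = 10*7 = 70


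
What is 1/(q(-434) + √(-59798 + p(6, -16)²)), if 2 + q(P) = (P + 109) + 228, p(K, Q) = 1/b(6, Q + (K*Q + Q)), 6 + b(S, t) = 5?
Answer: -99/69598 - I*√59797/69598 ≈ -0.0014225 - 0.0035135*I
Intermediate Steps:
b(S, t) = -1 (b(S, t) = -6 + 5 = -1)
p(K, Q) = -1 (p(K, Q) = 1/(-1) = -1)
q(P) = 335 + P (q(P) = -2 + ((P + 109) + 228) = -2 + ((109 + P) + 228) = -2 + (337 + P) = 335 + P)
1/(q(-434) + √(-59798 + p(6, -16)²)) = 1/((335 - 434) + √(-59798 + (-1)²)) = 1/(-99 + √(-59798 + 1)) = 1/(-99 + √(-59797)) = 1/(-99 + I*√59797)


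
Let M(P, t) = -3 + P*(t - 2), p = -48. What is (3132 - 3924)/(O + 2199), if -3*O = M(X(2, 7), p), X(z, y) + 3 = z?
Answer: -1188/3275 ≈ -0.36275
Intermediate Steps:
X(z, y) = -3 + z
M(P, t) = -3 + P*(-2 + t)
O = -47/3 (O = -(-3 - 2*(-3 + 2) + (-3 + 2)*(-48))/3 = -(-3 - 2*(-1) - 1*(-48))/3 = -(-3 + 2 + 48)/3 = -⅓*47 = -47/3 ≈ -15.667)
(3132 - 3924)/(O + 2199) = (3132 - 3924)/(-47/3 + 2199) = -792/6550/3 = -792*3/6550 = -1188/3275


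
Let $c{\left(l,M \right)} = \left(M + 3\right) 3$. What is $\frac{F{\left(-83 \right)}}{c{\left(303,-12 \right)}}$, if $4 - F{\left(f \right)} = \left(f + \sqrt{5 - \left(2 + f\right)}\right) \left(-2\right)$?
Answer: $6 - \frac{2 \sqrt{86}}{27} \approx 5.3131$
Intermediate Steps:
$F{\left(f \right)} = 4 + 2 f + 2 \sqrt{3 - f}$ ($F{\left(f \right)} = 4 - \left(f + \sqrt{5 - \left(2 + f\right)}\right) \left(-2\right) = 4 - \left(f + \sqrt{3 - f}\right) \left(-2\right) = 4 - \left(- 2 f - 2 \sqrt{3 - f}\right) = 4 + \left(2 f + 2 \sqrt{3 - f}\right) = 4 + 2 f + 2 \sqrt{3 - f}$)
$c{\left(l,M \right)} = 9 + 3 M$ ($c{\left(l,M \right)} = \left(3 + M\right) 3 = 9 + 3 M$)
$\frac{F{\left(-83 \right)}}{c{\left(303,-12 \right)}} = \frac{4 + 2 \left(-83\right) + 2 \sqrt{3 - -83}}{9 + 3 \left(-12\right)} = \frac{4 - 166 + 2 \sqrt{3 + 83}}{9 - 36} = \frac{4 - 166 + 2 \sqrt{86}}{-27} = \left(-162 + 2 \sqrt{86}\right) \left(- \frac{1}{27}\right) = 6 - \frac{2 \sqrt{86}}{27}$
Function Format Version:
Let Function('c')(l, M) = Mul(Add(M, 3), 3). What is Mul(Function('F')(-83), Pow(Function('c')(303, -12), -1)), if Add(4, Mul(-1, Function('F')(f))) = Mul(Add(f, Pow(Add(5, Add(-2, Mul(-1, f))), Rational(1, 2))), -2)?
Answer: Add(6, Mul(Rational(-2, 27), Pow(86, Rational(1, 2)))) ≈ 5.3131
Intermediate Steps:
Function('F')(f) = Add(4, Mul(2, f), Mul(2, Pow(Add(3, Mul(-1, f)), Rational(1, 2)))) (Function('F')(f) = Add(4, Mul(-1, Mul(Add(f, Pow(Add(5, Add(-2, Mul(-1, f))), Rational(1, 2))), -2))) = Add(4, Mul(-1, Mul(Add(f, Pow(Add(3, Mul(-1, f)), Rational(1, 2))), -2))) = Add(4, Mul(-1, Add(Mul(-2, f), Mul(-2, Pow(Add(3, Mul(-1, f)), Rational(1, 2)))))) = Add(4, Add(Mul(2, f), Mul(2, Pow(Add(3, Mul(-1, f)), Rational(1, 2))))) = Add(4, Mul(2, f), Mul(2, Pow(Add(3, Mul(-1, f)), Rational(1, 2)))))
Function('c')(l, M) = Add(9, Mul(3, M)) (Function('c')(l, M) = Mul(Add(3, M), 3) = Add(9, Mul(3, M)))
Mul(Function('F')(-83), Pow(Function('c')(303, -12), -1)) = Mul(Add(4, Mul(2, -83), Mul(2, Pow(Add(3, Mul(-1, -83)), Rational(1, 2)))), Pow(Add(9, Mul(3, -12)), -1)) = Mul(Add(4, -166, Mul(2, Pow(Add(3, 83), Rational(1, 2)))), Pow(Add(9, -36), -1)) = Mul(Add(4, -166, Mul(2, Pow(86, Rational(1, 2)))), Pow(-27, -1)) = Mul(Add(-162, Mul(2, Pow(86, Rational(1, 2)))), Rational(-1, 27)) = Add(6, Mul(Rational(-2, 27), Pow(86, Rational(1, 2))))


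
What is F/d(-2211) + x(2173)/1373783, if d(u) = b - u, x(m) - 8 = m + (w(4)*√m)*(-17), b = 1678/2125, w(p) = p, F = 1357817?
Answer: 3963870313201468/6456852910499 - 68*√2173/1373783 ≈ 613.90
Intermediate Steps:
b = 1678/2125 (b = 1678*(1/2125) = 1678/2125 ≈ 0.78965)
x(m) = 8 + m - 68*√m (x(m) = 8 + (m + (4*√m)*(-17)) = 8 + (m - 68*√m) = 8 + m - 68*√m)
d(u) = 1678/2125 - u
F/d(-2211) + x(2173)/1373783 = 1357817/(1678/2125 - 1*(-2211)) + (8 + 2173 - 68*√2173)/1373783 = 1357817/(1678/2125 + 2211) + (2181 - 68*√2173)*(1/1373783) = 1357817/(4700053/2125) + (2181/1373783 - 68*√2173/1373783) = 1357817*(2125/4700053) + (2181/1373783 - 68*√2173/1373783) = 2885361125/4700053 + (2181/1373783 - 68*√2173/1373783) = 3963870313201468/6456852910499 - 68*√2173/1373783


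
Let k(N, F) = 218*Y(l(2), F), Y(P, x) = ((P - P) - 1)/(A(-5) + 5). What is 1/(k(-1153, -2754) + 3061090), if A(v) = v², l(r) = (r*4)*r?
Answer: 15/45916241 ≈ 3.2668e-7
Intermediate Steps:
l(r) = 4*r² (l(r) = (4*r)*r = 4*r²)
Y(P, x) = -1/30 (Y(P, x) = ((P - P) - 1)/((-5)² + 5) = (0 - 1)/(25 + 5) = -1/30)
k(N, F) = -109/15 (k(N, F) = 218*(-1/30) = -109/15)
1/(k(-1153, -2754) + 3061090) = 1/(-109/15 + 3061090) = 1/(45916241/15) = 15/45916241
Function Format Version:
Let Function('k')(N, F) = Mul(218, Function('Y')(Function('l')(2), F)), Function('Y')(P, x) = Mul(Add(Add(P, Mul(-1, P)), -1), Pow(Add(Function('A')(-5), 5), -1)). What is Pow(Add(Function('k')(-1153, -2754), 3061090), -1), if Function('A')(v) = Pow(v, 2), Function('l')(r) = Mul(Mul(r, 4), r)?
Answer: Rational(15, 45916241) ≈ 3.2668e-7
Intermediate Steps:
Function('l')(r) = Mul(4, Pow(r, 2)) (Function('l')(r) = Mul(Mul(4, r), r) = Mul(4, Pow(r, 2)))
Function('Y')(P, x) = Rational(-1, 30) (Function('Y')(P, x) = Mul(Add(Add(P, Mul(-1, P)), -1), Pow(Add(Pow(-5, 2), 5), -1)) = Mul(Add(0, -1), Pow(Add(25, 5), -1)) = Mul(-1, Pow(30, -1)) = Mul(-1, Rational(1, 30)) = Rational(-1, 30))
Function('k')(N, F) = Rational(-109, 15) (Function('k')(N, F) = Mul(218, Rational(-1, 30)) = Rational(-109, 15))
Pow(Add(Function('k')(-1153, -2754), 3061090), -1) = Pow(Add(Rational(-109, 15), 3061090), -1) = Pow(Rational(45916241, 15), -1) = Rational(15, 45916241)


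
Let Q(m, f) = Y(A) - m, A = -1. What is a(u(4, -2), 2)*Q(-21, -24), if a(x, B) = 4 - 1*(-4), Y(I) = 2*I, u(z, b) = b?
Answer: 152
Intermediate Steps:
a(x, B) = 8 (a(x, B) = 4 + 4 = 8)
Q(m, f) = -2 - m (Q(m, f) = 2*(-1) - m = -2 - m)
a(u(4, -2), 2)*Q(-21, -24) = 8*(-2 - 1*(-21)) = 8*(-2 + 21) = 8*19 = 152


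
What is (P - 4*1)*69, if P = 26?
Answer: 1518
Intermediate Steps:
(P - 4*1)*69 = (26 - 4*1)*69 = (26 - 4)*69 = 22*69 = 1518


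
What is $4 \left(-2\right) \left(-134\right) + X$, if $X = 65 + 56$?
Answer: $1193$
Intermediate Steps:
$X = 121$
$4 \left(-2\right) \left(-134\right) + X = 4 \left(-2\right) \left(-134\right) + 121 = \left(-8\right) \left(-134\right) + 121 = 1072 + 121 = 1193$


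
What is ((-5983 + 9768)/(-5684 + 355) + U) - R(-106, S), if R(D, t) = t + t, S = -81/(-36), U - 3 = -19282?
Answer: -205531113/10658 ≈ -19284.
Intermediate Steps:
U = -19279 (U = 3 - 19282 = -19279)
S = 9/4 (S = -81*(-1/36) = 9/4 ≈ 2.2500)
R(D, t) = 2*t
((-5983 + 9768)/(-5684 + 355) + U) - R(-106, S) = ((-5983 + 9768)/(-5684 + 355) - 19279) - 2*9/4 = (3785/(-5329) - 19279) - 1*9/2 = (3785*(-1/5329) - 19279) - 9/2 = (-3785/5329 - 19279) - 9/2 = -102741576/5329 - 9/2 = -205531113/10658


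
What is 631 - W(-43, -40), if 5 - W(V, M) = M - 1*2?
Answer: 584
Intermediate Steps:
W(V, M) = 7 - M (W(V, M) = 5 - (M - 1*2) = 5 - (M - 2) = 5 - (-2 + M) = 5 + (2 - M) = 7 - M)
631 - W(-43, -40) = 631 - (7 - 1*(-40)) = 631 - (7 + 40) = 631 - 1*47 = 631 - 47 = 584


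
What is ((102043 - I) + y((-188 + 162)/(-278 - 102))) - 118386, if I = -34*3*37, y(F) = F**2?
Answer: -453740731/36100 ≈ -12569.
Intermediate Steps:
I = -3774 (I = -102*37 = -3774)
((102043 - I) + y((-188 + 162)/(-278 - 102))) - 118386 = ((102043 - 1*(-3774)) + ((-188 + 162)/(-278 - 102))**2) - 118386 = ((102043 + 3774) + (-26/(-380))**2) - 118386 = (105817 + (-26*(-1/380))**2) - 118386 = (105817 + (13/190)**2) - 118386 = (105817 + 169/36100) - 118386 = 3819993869/36100 - 118386 = -453740731/36100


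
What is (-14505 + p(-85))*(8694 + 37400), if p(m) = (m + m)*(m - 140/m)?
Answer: -15441490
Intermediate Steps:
p(m) = 2*m*(m - 140/m) (p(m) = (2*m)*(m - 140/m) = 2*m*(m - 140/m))
(-14505 + p(-85))*(8694 + 37400) = (-14505 + (-280 + 2*(-85)²))*(8694 + 37400) = (-14505 + (-280 + 2*7225))*46094 = (-14505 + (-280 + 14450))*46094 = (-14505 + 14170)*46094 = -335*46094 = -15441490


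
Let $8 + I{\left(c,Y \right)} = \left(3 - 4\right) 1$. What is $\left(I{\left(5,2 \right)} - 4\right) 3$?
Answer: $-39$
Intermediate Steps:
$I{\left(c,Y \right)} = -9$ ($I{\left(c,Y \right)} = -8 + \left(3 - 4\right) 1 = -8 - 1 = -9$)
$\left(I{\left(5,2 \right)} - 4\right) 3 = \left(-9 - 4\right) 3 = \left(-13\right) 3 = -39$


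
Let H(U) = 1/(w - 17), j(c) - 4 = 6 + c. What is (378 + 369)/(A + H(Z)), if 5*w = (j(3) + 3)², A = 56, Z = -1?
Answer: 127737/9581 ≈ 13.332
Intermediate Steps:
j(c) = 10 + c (j(c) = 4 + (6 + c) = 10 + c)
w = 256/5 (w = ((10 + 3) + 3)²/5 = (13 + 3)²/5 = (⅕)*16² = (⅕)*256 = 256/5 ≈ 51.200)
H(U) = 5/171 (H(U) = 1/(256/5 - 17) = 1/(171/5) = 5/171)
(378 + 369)/(A + H(Z)) = (378 + 369)/(56 + 5/171) = 747/(9581/171) = 747*(171/9581) = 127737/9581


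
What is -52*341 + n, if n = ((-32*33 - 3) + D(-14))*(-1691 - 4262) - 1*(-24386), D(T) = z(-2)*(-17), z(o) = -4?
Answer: 5906077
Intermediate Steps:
D(T) = 68 (D(T) = -4*(-17) = 68)
n = 5923809 (n = ((-32*33 - 3) + 68)*(-1691 - 4262) - 1*(-24386) = ((-1056 - 3) + 68)*(-5953) + 24386 = (-1059 + 68)*(-5953) + 24386 = -991*(-5953) + 24386 = 5899423 + 24386 = 5923809)
-52*341 + n = -52*341 + 5923809 = -17732 + 5923809 = 5906077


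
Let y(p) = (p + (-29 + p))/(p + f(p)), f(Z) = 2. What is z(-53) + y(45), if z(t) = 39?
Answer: 1894/47 ≈ 40.298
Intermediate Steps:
y(p) = (-29 + 2*p)/(2 + p) (y(p) = (p + (-29 + p))/(p + 2) = (-29 + 2*p)/(2 + p))
z(-53) + y(45) = 39 + (-29 + 2*45)/(2 + 45) = 39 + (-29 + 90)/47 = 39 + (1/47)*61 = 39 + 61/47 = 1894/47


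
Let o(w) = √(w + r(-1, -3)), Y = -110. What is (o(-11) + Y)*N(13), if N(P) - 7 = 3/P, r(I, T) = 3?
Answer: -10340/13 + 188*I*√2/13 ≈ -795.38 + 20.452*I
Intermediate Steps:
N(P) = 7 + 3/P
o(w) = √(3 + w) (o(w) = √(w + 3) = √(3 + w))
(o(-11) + Y)*N(13) = (√(3 - 11) - 110)*(7 + 3/13) = (√(-8) - 110)*(7 + 3*(1/13)) = (2*I*√2 - 110)*(7 + 3/13) = (-110 + 2*I*√2)*(94/13) = -10340/13 + 188*I*√2/13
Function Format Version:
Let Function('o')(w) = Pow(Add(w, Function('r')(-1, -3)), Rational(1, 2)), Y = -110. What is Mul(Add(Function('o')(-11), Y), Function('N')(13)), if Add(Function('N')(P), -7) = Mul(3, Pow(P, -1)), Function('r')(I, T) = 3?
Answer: Add(Rational(-10340, 13), Mul(Rational(188, 13), I, Pow(2, Rational(1, 2)))) ≈ Add(-795.38, Mul(20.452, I))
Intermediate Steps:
Function('N')(P) = Add(7, Mul(3, Pow(P, -1)))
Function('o')(w) = Pow(Add(3, w), Rational(1, 2)) (Function('o')(w) = Pow(Add(w, 3), Rational(1, 2)) = Pow(Add(3, w), Rational(1, 2)))
Mul(Add(Function('o')(-11), Y), Function('N')(13)) = Mul(Add(Pow(Add(3, -11), Rational(1, 2)), -110), Add(7, Mul(3, Pow(13, -1)))) = Mul(Add(Pow(-8, Rational(1, 2)), -110), Add(7, Mul(3, Rational(1, 13)))) = Mul(Add(Mul(2, I, Pow(2, Rational(1, 2))), -110), Add(7, Rational(3, 13))) = Mul(Add(-110, Mul(2, I, Pow(2, Rational(1, 2)))), Rational(94, 13)) = Add(Rational(-10340, 13), Mul(Rational(188, 13), I, Pow(2, Rational(1, 2))))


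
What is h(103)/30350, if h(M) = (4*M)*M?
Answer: 21218/15175 ≈ 1.3982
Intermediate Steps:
h(M) = 4*M²
h(103)/30350 = (4*103²)/30350 = (4*10609)*(1/30350) = 42436*(1/30350) = 21218/15175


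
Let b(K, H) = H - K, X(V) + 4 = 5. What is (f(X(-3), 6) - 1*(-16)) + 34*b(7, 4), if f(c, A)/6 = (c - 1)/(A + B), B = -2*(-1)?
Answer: -86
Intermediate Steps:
X(V) = 1 (X(V) = -4 + 5 = 1)
B = 2
f(c, A) = 6*(-1 + c)/(2 + A) (f(c, A) = 6*((c - 1)/(A + 2)) = 6*((-1 + c)/(2 + A)) = 6*(-1 + c)/(2 + A))
(f(X(-3), 6) - 1*(-16)) + 34*b(7, 4) = (6*(-1 + 1)/(2 + 6) - 1*(-16)) + 34*(4 - 1*7) = (6*0/8 + 16) + 34*(4 - 7) = (6*(1/8)*0 + 16) + 34*(-3) = (0 + 16) - 102 = 16 - 102 = -86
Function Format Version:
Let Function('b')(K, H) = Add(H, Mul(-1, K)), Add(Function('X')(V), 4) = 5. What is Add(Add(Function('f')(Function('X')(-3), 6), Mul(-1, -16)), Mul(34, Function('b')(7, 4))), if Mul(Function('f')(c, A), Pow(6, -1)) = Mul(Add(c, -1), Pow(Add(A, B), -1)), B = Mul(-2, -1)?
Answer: -86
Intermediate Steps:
Function('X')(V) = 1 (Function('X')(V) = Add(-4, 5) = 1)
B = 2
Function('f')(c, A) = Mul(6, Pow(Add(2, A), -1), Add(-1, c)) (Function('f')(c, A) = Mul(6, Mul(Add(c, -1), Pow(Add(A, 2), -1))) = Mul(6, Mul(Add(-1, c), Pow(Add(2, A), -1))) = Mul(6, Mul(Pow(Add(2, A), -1), Add(-1, c))) = Mul(6, Pow(Add(2, A), -1), Add(-1, c)))
Add(Add(Function('f')(Function('X')(-3), 6), Mul(-1, -16)), Mul(34, Function('b')(7, 4))) = Add(Add(Mul(6, Pow(Add(2, 6), -1), Add(-1, 1)), Mul(-1, -16)), Mul(34, Add(4, Mul(-1, 7)))) = Add(Add(Mul(6, Pow(8, -1), 0), 16), Mul(34, Add(4, -7))) = Add(Add(Mul(6, Rational(1, 8), 0), 16), Mul(34, -3)) = Add(Add(0, 16), -102) = Add(16, -102) = -86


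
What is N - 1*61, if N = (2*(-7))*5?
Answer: -131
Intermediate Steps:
N = -70 (N = -14*5 = -70)
N - 1*61 = -70 - 1*61 = -70 - 61 = -131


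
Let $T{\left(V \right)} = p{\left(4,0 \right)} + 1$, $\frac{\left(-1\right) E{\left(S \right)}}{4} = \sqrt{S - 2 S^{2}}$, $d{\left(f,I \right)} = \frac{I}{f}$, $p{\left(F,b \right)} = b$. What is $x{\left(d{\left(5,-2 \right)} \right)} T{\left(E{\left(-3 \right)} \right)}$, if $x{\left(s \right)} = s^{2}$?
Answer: $\frac{4}{25} \approx 0.16$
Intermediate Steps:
$E{\left(S \right)} = - 4 \sqrt{S - 2 S^{2}}$
$T{\left(V \right)} = 1$ ($T{\left(V \right)} = 0 + 1 = 1$)
$x{\left(d{\left(5,-2 \right)} \right)} T{\left(E{\left(-3 \right)} \right)} = \left(- \frac{2}{5}\right)^{2} \cdot 1 = \frac{4}{25} \cdot 1 = \frac{4}{25}$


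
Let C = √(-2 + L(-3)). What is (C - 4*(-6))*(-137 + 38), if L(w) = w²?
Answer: -2376 - 99*√7 ≈ -2637.9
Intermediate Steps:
C = √7 (C = √(-2 + (-3)²) = √(-2 + 9) = √7 ≈ 2.6458)
(C - 4*(-6))*(-137 + 38) = (√7 - 4*(-6))*(-137 + 38) = (√7 + 24)*(-99) = (24 + √7)*(-99) = -2376 - 99*√7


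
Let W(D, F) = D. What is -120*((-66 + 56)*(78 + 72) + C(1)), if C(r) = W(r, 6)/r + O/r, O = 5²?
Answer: 176880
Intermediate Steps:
O = 25
C(r) = 1 + 25/r (C(r) = r/r + 25/r = 1 + 25/r)
-120*((-66 + 56)*(78 + 72) + C(1)) = -120*((-66 + 56)*(78 + 72) + (25 + 1)/1) = -120*(-10*150 + 1*26) = -120*(-1500 + 26) = -120*(-1474) = 176880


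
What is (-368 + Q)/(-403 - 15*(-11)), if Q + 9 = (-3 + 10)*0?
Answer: 377/238 ≈ 1.5840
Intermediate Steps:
Q = -9 (Q = -9 + (-3 + 10)*0 = -9 + 7*0 = -9 + 0 = -9)
(-368 + Q)/(-403 - 15*(-11)) = (-368 - 9)/(-403 - 15*(-11)) = -377/(-403 + 165) = -377/(-238) = -377*(-1/238) = 377/238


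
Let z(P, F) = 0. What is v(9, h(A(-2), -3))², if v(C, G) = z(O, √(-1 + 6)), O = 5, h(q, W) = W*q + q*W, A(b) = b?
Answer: 0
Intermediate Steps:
h(q, W) = 2*W*q (h(q, W) = W*q + W*q = 2*W*q)
v(C, G) = 0
v(9, h(A(-2), -3))² = 0² = 0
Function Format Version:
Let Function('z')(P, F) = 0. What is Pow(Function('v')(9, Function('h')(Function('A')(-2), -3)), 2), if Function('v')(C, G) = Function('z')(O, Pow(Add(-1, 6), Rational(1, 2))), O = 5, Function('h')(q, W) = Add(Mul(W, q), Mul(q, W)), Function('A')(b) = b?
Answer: 0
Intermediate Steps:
Function('h')(q, W) = Mul(2, W, q) (Function('h')(q, W) = Add(Mul(W, q), Mul(W, q)) = Mul(2, W, q))
Function('v')(C, G) = 0
Pow(Function('v')(9, Function('h')(Function('A')(-2), -3)), 2) = Pow(0, 2) = 0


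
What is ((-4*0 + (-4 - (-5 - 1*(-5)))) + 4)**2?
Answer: 0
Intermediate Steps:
((-4*0 + (-4 - (-5 - 1*(-5)))) + 4)**2 = ((0 + (-4 - (-5 + 5))) + 4)**2 = ((0 + (-4 - 1*0)) + 4)**2 = ((0 + (-4 + 0)) + 4)**2 = ((0 - 4) + 4)**2 = (-4 + 4)**2 = 0**2 = 0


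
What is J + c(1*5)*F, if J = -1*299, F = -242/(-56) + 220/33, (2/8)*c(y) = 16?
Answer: 8489/21 ≈ 404.24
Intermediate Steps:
c(y) = 64 (c(y) = 4*16 = 64)
F = 923/84 (F = -242*(-1/56) + 220*(1/33) = 121/28 + 20/3 = 923/84 ≈ 10.988)
J = -299
J + c(1*5)*F = -299 + 64*(923/84) = -299 + 14768/21 = 8489/21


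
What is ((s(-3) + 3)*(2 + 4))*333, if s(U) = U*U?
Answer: 23976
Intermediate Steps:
s(U) = U**2
((s(-3) + 3)*(2 + 4))*333 = (((-3)**2 + 3)*(2 + 4))*333 = ((9 + 3)*6)*333 = (12*6)*333 = 72*333 = 23976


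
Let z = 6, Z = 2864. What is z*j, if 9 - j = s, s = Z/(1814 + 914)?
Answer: 16266/341 ≈ 47.701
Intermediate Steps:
s = 358/341 (s = 2864/(1814 + 914) = 2864/2728 = 2864*(1/2728) = 358/341 ≈ 1.0499)
j = 2711/341 (j = 9 - 1*358/341 = 9 - 358/341 = 2711/341 ≈ 7.9501)
z*j = 6*(2711/341) = 16266/341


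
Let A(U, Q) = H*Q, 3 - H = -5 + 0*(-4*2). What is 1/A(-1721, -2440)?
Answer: -1/19520 ≈ -5.1229e-5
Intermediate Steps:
H = 8 (H = 3 - (-5 + 0*(-4*2)) = 3 - (-5 + 0*(-8)) = 3 - (-5 + 0) = 3 - 1*(-5) = 3 + 5 = 8)
A(U, Q) = 8*Q
1/A(-1721, -2440) = 1/(8*(-2440)) = 1/(-19520) = -1/19520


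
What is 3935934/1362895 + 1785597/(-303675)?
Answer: -82555764391/27591809275 ≈ -2.9920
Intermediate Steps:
3935934/1362895 + 1785597/(-303675) = 3935934*(1/1362895) + 1785597*(-1/303675) = 3935934/1362895 - 595199/101225 = -82555764391/27591809275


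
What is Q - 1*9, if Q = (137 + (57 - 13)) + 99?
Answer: 271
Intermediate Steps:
Q = 280 (Q = (137 + 44) + 99 = 181 + 99 = 280)
Q - 1*9 = 280 - 1*9 = 280 - 9 = 271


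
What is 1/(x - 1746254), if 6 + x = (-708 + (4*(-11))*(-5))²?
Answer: -1/1508116 ≈ -6.6308e-7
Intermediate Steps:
x = 238138 (x = -6 + (-708 + (4*(-11))*(-5))² = -6 + (-708 - 44*(-5))² = -6 + (-708 + 220)² = -6 + (-488)² = -6 + 238144 = 238138)
1/(x - 1746254) = 1/(238138 - 1746254) = 1/(-1508116) = -1/1508116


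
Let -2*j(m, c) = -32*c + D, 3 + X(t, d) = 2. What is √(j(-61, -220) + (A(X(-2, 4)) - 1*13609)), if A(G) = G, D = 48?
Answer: 3*I*√1906 ≈ 130.97*I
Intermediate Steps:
X(t, d) = -1 (X(t, d) = -3 + 2 = -1)
j(m, c) = -24 + 16*c (j(m, c) = -(-32*c + 48)/2 = -(48 - 32*c)/2 = -24 + 16*c)
√(j(-61, -220) + (A(X(-2, 4)) - 1*13609)) = √((-24 + 16*(-220)) + (-1 - 1*13609)) = √((-24 - 3520) + (-1 - 13609)) = √(-3544 - 13610) = √(-17154) = 3*I*√1906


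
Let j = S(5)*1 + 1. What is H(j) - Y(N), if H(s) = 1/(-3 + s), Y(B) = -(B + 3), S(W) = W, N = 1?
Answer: 13/3 ≈ 4.3333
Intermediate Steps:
Y(B) = -3 - B (Y(B) = -(3 + B) = -3 - B)
j = 6 (j = 5*1 + 1 = 5 + 1 = 6)
H(j) - Y(N) = 1/(-3 + 6) - (-3 - 1*1) = 1/3 - (-3 - 1) = 1/3 - 1*(-4) = 1/3 + 4 = 13/3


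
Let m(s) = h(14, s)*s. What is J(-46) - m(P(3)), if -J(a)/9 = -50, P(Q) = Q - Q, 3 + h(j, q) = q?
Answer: 450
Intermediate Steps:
h(j, q) = -3 + q
P(Q) = 0
J(a) = 450 (J(a) = -9*(-50) = 450)
m(s) = s*(-3 + s) (m(s) = (-3 + s)*s = s*(-3 + s))
J(-46) - m(P(3)) = 450 - 0*(-3 + 0) = 450 - 0*(-3) = 450 - 1*0 = 450 + 0 = 450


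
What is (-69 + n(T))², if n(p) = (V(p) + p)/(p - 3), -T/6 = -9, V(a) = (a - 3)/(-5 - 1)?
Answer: 48260809/10404 ≈ 4638.7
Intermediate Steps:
V(a) = ½ - a/6 (V(a) = (-3 + a)/(-6) = (-3 + a)*(-⅙) = ½ - a/6)
T = 54 (T = -6*(-9) = 54)
n(p) = (½ + 5*p/6)/(-3 + p) (n(p) = ((½ - p/6) + p)/(p - 3) = (½ + 5*p/6)/(-3 + p))
(-69 + n(T))² = (-69 + (3 + 5*54)/(6*(-3 + 54)))² = (-69 + (⅙)*(3 + 270)/51)² = (-69 + (⅙)*(1/51)*273)² = (-69 + 91/102)² = (-6947/102)² = 48260809/10404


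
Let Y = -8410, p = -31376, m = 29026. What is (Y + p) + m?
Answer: -10760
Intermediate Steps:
(Y + p) + m = (-8410 - 31376) + 29026 = -39786 + 29026 = -10760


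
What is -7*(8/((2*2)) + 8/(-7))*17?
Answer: -102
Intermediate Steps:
-7*(8/((2*2)) + 8/(-7))*17 = -7*(8/4 + 8*(-⅐))*17 = -7*(8*(¼) - 8/7)*17 = -7*(2 - 8/7)*17 = -7*6/7*17 = -6*17 = -102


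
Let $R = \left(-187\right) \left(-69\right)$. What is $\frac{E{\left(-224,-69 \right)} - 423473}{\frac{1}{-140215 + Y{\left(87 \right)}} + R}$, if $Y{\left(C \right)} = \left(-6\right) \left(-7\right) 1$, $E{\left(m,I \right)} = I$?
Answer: $- \frac{29684576383}{904326109} \approx -32.825$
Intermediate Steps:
$Y{\left(C \right)} = 42$ ($Y{\left(C \right)} = 42 \cdot 1 = 42$)
$R = 12903$
$\frac{E{\left(-224,-69 \right)} - 423473}{\frac{1}{-140215 + Y{\left(87 \right)}} + R} = \frac{-69 - 423473}{\frac{1}{-140215 + 42} + 12903} = - \frac{423542}{\frac{1}{-140173} + 12903} = - \frac{423542}{- \frac{1}{140173} + 12903} = - \frac{423542}{\frac{1808652218}{140173}} = \left(-423542\right) \frac{140173}{1808652218} = - \frac{29684576383}{904326109}$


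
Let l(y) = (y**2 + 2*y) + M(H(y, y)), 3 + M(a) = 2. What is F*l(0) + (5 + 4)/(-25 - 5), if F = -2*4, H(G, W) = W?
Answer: 77/10 ≈ 7.7000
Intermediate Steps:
M(a) = -1 (M(a) = -3 + 2 = -1)
l(y) = -1 + y**2 + 2*y (l(y) = (y**2 + 2*y) - 1 = -1 + y**2 + 2*y)
F = -8
F*l(0) + (5 + 4)/(-25 - 5) = -8*(-1 + 0**2 + 2*0) + (5 + 4)/(-25 - 5) = -8*(-1 + 0 + 0) + 9/(-30) = -8*(-1) + 9*(-1/30) = 8 - 3/10 = 77/10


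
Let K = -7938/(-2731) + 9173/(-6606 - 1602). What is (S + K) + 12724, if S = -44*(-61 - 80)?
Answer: 424331060185/22416048 ≈ 18930.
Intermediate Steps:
S = 6204 (S = -44*(-141) = 6204)
K = 40103641/22416048 (K = -7938*(-1/2731) + 9173/(-8208) = 7938/2731 + 9173*(-1/8208) = 7938/2731 - 9173/8208 = 40103641/22416048 ≈ 1.7891)
(S + K) + 12724 = (6204 + 40103641/22416048) + 12724 = 139109265433/22416048 + 12724 = 424331060185/22416048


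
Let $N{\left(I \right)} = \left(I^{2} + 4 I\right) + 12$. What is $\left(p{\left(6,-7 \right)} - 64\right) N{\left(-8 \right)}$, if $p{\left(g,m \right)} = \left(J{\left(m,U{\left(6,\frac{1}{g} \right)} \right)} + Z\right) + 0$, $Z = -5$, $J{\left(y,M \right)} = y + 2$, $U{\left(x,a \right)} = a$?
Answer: $-3256$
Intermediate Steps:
$J{\left(y,M \right)} = 2 + y$
$p{\left(g,m \right)} = -3 + m$ ($p{\left(g,m \right)} = \left(\left(2 + m\right) - 5\right) + 0 = \left(-3 + m\right) + 0 = -3 + m$)
$N{\left(I \right)} = 12 + I^{2} + 4 I$
$\left(p{\left(6,-7 \right)} - 64\right) N{\left(-8 \right)} = \left(\left(-3 - 7\right) - 64\right) \left(12 + \left(-8\right)^{2} + 4 \left(-8\right)\right) = \left(-10 - 64\right) \left(12 + 64 - 32\right) = \left(-74\right) 44 = -3256$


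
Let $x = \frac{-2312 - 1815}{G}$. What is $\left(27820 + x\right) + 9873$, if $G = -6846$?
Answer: $\frac{258050405}{6846} \approx 37694.0$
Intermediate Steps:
$x = \frac{4127}{6846}$ ($x = \frac{-2312 - 1815}{-6846} = \left(-4127\right) \left(- \frac{1}{6846}\right) = \frac{4127}{6846} \approx 0.60283$)
$\left(27820 + x\right) + 9873 = \left(27820 + \frac{4127}{6846}\right) + 9873 = \frac{190459847}{6846} + 9873 = \frac{258050405}{6846}$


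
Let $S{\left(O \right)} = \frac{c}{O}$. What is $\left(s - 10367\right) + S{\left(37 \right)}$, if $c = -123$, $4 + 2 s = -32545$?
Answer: $- \frac{1971717}{74} \approx -26645.0$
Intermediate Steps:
$s = - \frac{32549}{2}$ ($s = -2 + \frac{1}{2} \left(-32545\right) = -2 - \frac{32545}{2} = - \frac{32549}{2} \approx -16275.0$)
$S{\left(O \right)} = - \frac{123}{O}$
$\left(s - 10367\right) + S{\left(37 \right)} = \left(- \frac{32549}{2} - 10367\right) - \frac{123}{37} = - \frac{53283}{2} - \frac{123}{37} = - \frac{1971717}{74}$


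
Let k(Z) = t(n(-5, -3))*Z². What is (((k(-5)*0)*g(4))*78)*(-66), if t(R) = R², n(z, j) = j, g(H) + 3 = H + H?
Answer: 0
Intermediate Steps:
g(H) = -3 + 2*H (g(H) = -3 + (H + H) = -3 + 2*H)
k(Z) = 9*Z² (k(Z) = (-3)²*Z² = 9*Z²)
(((k(-5)*0)*g(4))*78)*(-66) = ((((9*(-5)²)*0)*(-3 + 2*4))*78)*(-66) = ((((9*25)*0)*(-3 + 8))*78)*(-66) = (((225*0)*5)*78)*(-66) = ((0*5)*78)*(-66) = (0*78)*(-66) = 0*(-66) = 0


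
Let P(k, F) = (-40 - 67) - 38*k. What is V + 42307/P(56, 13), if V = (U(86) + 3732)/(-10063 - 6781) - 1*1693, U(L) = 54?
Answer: -32228167219/18823170 ≈ -1712.2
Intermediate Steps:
P(k, F) = -107 - 38*k
V = -14260339/8422 (V = (54 + 3732)/(-10063 - 6781) - 1*1693 = 3786/(-16844) - 1693 = 3786*(-1/16844) - 1693 = -1893/8422 - 1693 = -14260339/8422 ≈ -1693.2)
V + 42307/P(56, 13) = -14260339/8422 + 42307/(-107 - 38*56) = -14260339/8422 + 42307/(-107 - 2128) = -14260339/8422 + 42307/(-2235) = -14260339/8422 + 42307*(-1/2235) = -14260339/8422 - 42307/2235 = -32228167219/18823170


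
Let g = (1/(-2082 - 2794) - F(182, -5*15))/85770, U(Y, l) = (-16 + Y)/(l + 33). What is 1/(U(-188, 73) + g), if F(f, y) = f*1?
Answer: -139404840/268584371 ≈ -0.51904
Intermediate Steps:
U(Y, l) = (-16 + Y)/(33 + l)
F(f, y) = f
g = -295811/139404840 (g = (1/(-2082 - 2794) - 1*182)/85770 = (1/(-4876) - 182)*(1/85770) = (-1/4876 - 182)*(1/85770) = -887433/4876*1/85770 = -295811/139404840 ≈ -0.0021220)
1/(U(-188, 73) + g) = 1/((-16 - 188)/(33 + 73) - 295811/139404840) = 1/(-204/106 - 295811/139404840) = 1/((1/106)*(-204) - 295811/139404840) = 1/(-102/53 - 295811/139404840) = 1/(-268584371/139404840) = -139404840/268584371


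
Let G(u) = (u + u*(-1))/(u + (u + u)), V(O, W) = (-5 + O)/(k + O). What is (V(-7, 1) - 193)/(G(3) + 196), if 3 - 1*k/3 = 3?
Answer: -1339/1372 ≈ -0.97595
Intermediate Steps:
k = 0 (k = 9 - 3*3 = 9 - 9 = 0)
V(O, W) = (-5 + O)/O (V(O, W) = (-5 + O)/(0 + O) = (-5 + O)/O)
G(u) = 0 (G(u) = (u - u)/(u + 2*u) = 0/((3*u)) = 0*(1/(3*u)) = 0)
(V(-7, 1) - 193)/(G(3) + 196) = ((-5 - 7)/(-7) - 193)/(0 + 196) = (-⅐*(-12) - 193)/196 = (12/7 - 193)*(1/196) = -1339/7*1/196 = -1339/1372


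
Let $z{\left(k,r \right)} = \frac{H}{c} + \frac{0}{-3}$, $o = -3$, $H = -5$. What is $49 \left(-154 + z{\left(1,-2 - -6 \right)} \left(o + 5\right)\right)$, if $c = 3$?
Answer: $- \frac{23128}{3} \approx -7709.3$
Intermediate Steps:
$z{\left(k,r \right)} = - \frac{5}{3}$ ($z{\left(k,r \right)} = - \frac{5}{3} + \frac{0}{-3} = \left(-5\right) \frac{1}{3} + 0 \left(- \frac{1}{3}\right) = - \frac{5}{3} + 0 = - \frac{5}{3}$)
$49 \left(-154 + z{\left(1,-2 - -6 \right)} \left(o + 5\right)\right) = 49 \left(-154 - \frac{5 \left(-3 + 5\right)}{3}\right) = 49 \left(-154 - \frac{10}{3}\right) = 49 \left(- \frac{472}{3}\right) = - \frac{23128}{3}$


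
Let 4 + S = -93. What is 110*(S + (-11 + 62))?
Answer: -5060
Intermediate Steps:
S = -97 (S = -4 - 93 = -97)
110*(S + (-11 + 62)) = 110*(-97 + (-11 + 62)) = 110*(-97 + 51) = 110*(-46) = -5060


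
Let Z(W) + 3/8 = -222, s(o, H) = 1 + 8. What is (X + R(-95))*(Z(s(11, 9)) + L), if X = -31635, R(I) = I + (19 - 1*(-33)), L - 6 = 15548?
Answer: -1942700867/4 ≈ -4.8568e+8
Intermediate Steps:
L = 15554 (L = 6 + 15548 = 15554)
s(o, H) = 9
R(I) = 52 + I (R(I) = I + (19 + 33) = I + 52 = 52 + I)
Z(W) = -1779/8 (Z(W) = -3/8 - 222 = -1779/8)
(X + R(-95))*(Z(s(11, 9)) + L) = (-31635 + (52 - 95))*(-1779/8 + 15554) = (-31635 - 43)*(122653/8) = -31678*122653/8 = -1942700867/4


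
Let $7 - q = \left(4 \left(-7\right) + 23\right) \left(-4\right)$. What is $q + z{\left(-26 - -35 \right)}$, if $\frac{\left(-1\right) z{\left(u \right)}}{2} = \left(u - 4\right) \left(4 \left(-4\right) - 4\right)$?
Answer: $187$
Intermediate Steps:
$q = -13$ ($q = 7 - \left(4 \left(-7\right) + 23\right) \left(-4\right) = 7 - \left(-28 + 23\right) \left(-4\right) = 7 - \left(-5\right) \left(-4\right) = 7 - 20 = -13$)
$z{\left(u \right)} = -160 + 40 u$ ($z{\left(u \right)} = - 2 \left(u - 4\right) \left(4 \left(-4\right) - 4\right) = - 2 \left(u - 4\right) \left(-16 - 4\right) = - 2 \left(-4 + u\right) \left(-20\right) = - 2 \left(80 - 20 u\right) = -160 + 40 u$)
$q + z{\left(-26 - -35 \right)} = -13 - \left(160 - 40 \left(-26 - -35\right)\right) = -13 - \left(160 - 40 \left(-26 + 35\right)\right) = -13 + \left(-160 + 40 \cdot 9\right) = -13 + \left(-160 + 360\right) = -13 + 200 = 187$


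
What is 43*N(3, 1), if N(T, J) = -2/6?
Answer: -43/3 ≈ -14.333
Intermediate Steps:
N(T, J) = -⅓ (N(T, J) = -2*⅙ = -⅓)
43*N(3, 1) = 43*(-⅓) = -43/3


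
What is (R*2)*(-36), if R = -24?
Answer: 1728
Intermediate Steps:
(R*2)*(-36) = -24*2*(-36) = -48*(-36) = 1728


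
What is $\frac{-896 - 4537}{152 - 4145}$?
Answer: $\frac{1811}{1331} \approx 1.3606$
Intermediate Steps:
$\frac{-896 - 4537}{152 - 4145} = - \frac{5433}{-3993} = \left(-5433\right) \left(- \frac{1}{3993}\right) = \frac{1811}{1331}$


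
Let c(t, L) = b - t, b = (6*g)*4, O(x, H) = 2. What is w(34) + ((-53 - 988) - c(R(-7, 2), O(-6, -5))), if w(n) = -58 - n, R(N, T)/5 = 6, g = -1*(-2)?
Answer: -1151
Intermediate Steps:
g = 2
R(N, T) = 30 (R(N, T) = 5*6 = 30)
b = 48 (b = (6*2)*4 = 12*4 = 48)
c(t, L) = 48 - t
w(34) + ((-53 - 988) - c(R(-7, 2), O(-6, -5))) = (-58 - 1*34) + ((-53 - 988) - (48 - 1*30)) = (-58 - 34) + (-1041 - (48 - 30)) = -92 + (-1041 - 1*18) = -92 + (-1041 - 18) = -92 - 1059 = -1151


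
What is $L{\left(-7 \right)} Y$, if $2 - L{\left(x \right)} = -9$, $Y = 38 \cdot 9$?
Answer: $3762$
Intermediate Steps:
$Y = 342$
$L{\left(x \right)} = 11$ ($L{\left(x \right)} = 2 - -9 = 2 + 9 = 11$)
$L{\left(-7 \right)} Y = 11 \cdot 342 = 3762$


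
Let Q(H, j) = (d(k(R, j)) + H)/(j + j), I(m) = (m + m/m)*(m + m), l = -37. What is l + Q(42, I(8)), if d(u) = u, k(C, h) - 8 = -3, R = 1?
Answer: -10609/288 ≈ -36.837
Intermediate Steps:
k(C, h) = 5 (k(C, h) = 8 - 3 = 5)
I(m) = 2*m*(1 + m) (I(m) = (m + 1)*(2*m) = (1 + m)*(2*m) = 2*m*(1 + m))
Q(H, j) = (5 + H)/(2*j) (Q(H, j) = (5 + H)/(j + j) = (5 + H)/((2*j)) = (5 + H)*(1/(2*j)) = (5 + H)/(2*j))
l + Q(42, I(8)) = -37 + (5 + 42)/(2*((2*8*(1 + 8)))) = -37 + (½)*47/(2*8*9) = -37 + (½)*47/144 = -37 + (½)*(1/144)*47 = -37 + 47/288 = -10609/288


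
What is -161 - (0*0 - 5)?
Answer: -156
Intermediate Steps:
-161 - (0*0 - 5) = -161 - (0 - 5) = -161 - 1*(-5) = -161 + 5 = -156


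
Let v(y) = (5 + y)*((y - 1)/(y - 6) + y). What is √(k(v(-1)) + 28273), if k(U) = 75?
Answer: 2*√7087 ≈ 168.37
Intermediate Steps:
v(y) = (5 + y)*(y + (-1 + y)/(-6 + y)) (v(y) = (5 + y)*((-1 + y)/(-6 + y) + y) = (5 + y)*(y + (-1 + y)/(-6 + y)))
√(k(v(-1)) + 28273) = √(75 + 28273) = √28348 = 2*√7087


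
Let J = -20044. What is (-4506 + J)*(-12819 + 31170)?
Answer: -450517050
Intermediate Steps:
(-4506 + J)*(-12819 + 31170) = (-4506 - 20044)*(-12819 + 31170) = -24550*18351 = -450517050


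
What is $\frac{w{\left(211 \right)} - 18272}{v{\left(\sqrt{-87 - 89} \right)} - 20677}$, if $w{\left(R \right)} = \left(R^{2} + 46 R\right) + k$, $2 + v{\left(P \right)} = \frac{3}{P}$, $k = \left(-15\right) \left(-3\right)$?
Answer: $- \frac{194106880}{111498227} + \frac{640 i \sqrt{11}}{111498227} \approx -1.7409 + 1.9037 \cdot 10^{-5} i$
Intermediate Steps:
$k = 45$
$v{\left(P \right)} = -2 + \frac{3}{P}$
$w{\left(R \right)} = 45 + R^{2} + 46 R$ ($w{\left(R \right)} = \left(R^{2} + 46 R\right) + 45 = 45 + R^{2} + 46 R$)
$\frac{w{\left(211 \right)} - 18272}{v{\left(\sqrt{-87 - 89} \right)} - 20677} = \frac{\left(45 + 211^{2} + 46 \cdot 211\right) - 18272}{\left(-2 + \frac{3}{\sqrt{-87 - 89}}\right) - 20677} = \frac{\left(45 + 44521 + 9706\right) - 18272}{\left(-2 + \frac{3}{\sqrt{-176}}\right) - 20677} = \frac{54272 - 18272}{\left(-2 + \frac{3}{4 i \sqrt{11}}\right) - 20677} = \frac{36000}{\left(-2 + 3 \left(- \frac{i \sqrt{11}}{44}\right)\right) - 20677} = \frac{36000}{\left(-2 - \frac{3 i \sqrt{11}}{44}\right) - 20677} = \frac{36000}{-20679 - \frac{3 i \sqrt{11}}{44}}$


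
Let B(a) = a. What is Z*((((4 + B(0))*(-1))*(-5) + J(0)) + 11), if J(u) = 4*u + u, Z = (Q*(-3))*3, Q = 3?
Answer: -837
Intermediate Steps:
Z = -27 (Z = (3*(-3))*3 = -9*3 = -27)
J(u) = 5*u
Z*((((4 + B(0))*(-1))*(-5) + J(0)) + 11) = -27*((((4 + 0)*(-1))*(-5) + 5*0) + 11) = -27*(((4*(-1))*(-5) + 0) + 11) = -27*((-4*(-5) + 0) + 11) = -27*((20 + 0) + 11) = -27*(20 + 11) = -27*31 = -837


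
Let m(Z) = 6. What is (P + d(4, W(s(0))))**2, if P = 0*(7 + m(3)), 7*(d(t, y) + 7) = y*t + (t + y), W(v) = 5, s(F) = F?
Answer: 400/49 ≈ 8.1633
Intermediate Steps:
d(t, y) = -7 + t/7 + y/7 + t*y/7 (d(t, y) = -7 + (y*t + (t + y))/7 = -7 + (t*y + (t + y))/7 = -7 + (t + y + t*y)/7 = -7 + (t/7 + y/7 + t*y/7) = -7 + t/7 + y/7 + t*y/7)
P = 0 (P = 0*(7 + 6) = 0*13 = 0)
(P + d(4, W(s(0))))**2 = (0 + (-7 + (1/7)*4 + (1/7)*5 + (1/7)*4*5))**2 = (0 + (-7 + 4/7 + 5/7 + 20/7))**2 = (0 - 20/7)**2 = (-20/7)**2 = 400/49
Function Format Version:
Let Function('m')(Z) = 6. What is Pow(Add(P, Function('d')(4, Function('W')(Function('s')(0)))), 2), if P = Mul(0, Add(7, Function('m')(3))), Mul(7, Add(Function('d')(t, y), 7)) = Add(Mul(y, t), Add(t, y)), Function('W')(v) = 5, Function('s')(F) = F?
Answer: Rational(400, 49) ≈ 8.1633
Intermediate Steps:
Function('d')(t, y) = Add(-7, Mul(Rational(1, 7), t), Mul(Rational(1, 7), y), Mul(Rational(1, 7), t, y)) (Function('d')(t, y) = Add(-7, Mul(Rational(1, 7), Add(Mul(y, t), Add(t, y)))) = Add(-7, Mul(Rational(1, 7), Add(Mul(t, y), Add(t, y)))) = Add(-7, Mul(Rational(1, 7), Add(t, y, Mul(t, y)))) = Add(-7, Add(Mul(Rational(1, 7), t), Mul(Rational(1, 7), y), Mul(Rational(1, 7), t, y))) = Add(-7, Mul(Rational(1, 7), t), Mul(Rational(1, 7), y), Mul(Rational(1, 7), t, y)))
P = 0 (P = Mul(0, Add(7, 6)) = Mul(0, 13) = 0)
Pow(Add(P, Function('d')(4, Function('W')(Function('s')(0)))), 2) = Pow(Add(0, Add(-7, Mul(Rational(1, 7), 4), Mul(Rational(1, 7), 5), Mul(Rational(1, 7), 4, 5))), 2) = Pow(Add(0, Add(-7, Rational(4, 7), Rational(5, 7), Rational(20, 7))), 2) = Pow(Add(0, Rational(-20, 7)), 2) = Pow(Rational(-20, 7), 2) = Rational(400, 49)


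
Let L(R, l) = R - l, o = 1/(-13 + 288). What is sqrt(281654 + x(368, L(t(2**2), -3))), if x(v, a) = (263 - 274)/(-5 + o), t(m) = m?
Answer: sqrt(531731983254)/1374 ≈ 530.71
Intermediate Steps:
o = 1/275 ≈ 0.0036364
x(v, a) = 3025/1374 (x(v, a) = (263 - 274)/(-5 + 1/275) = -11/(-1374/275) = -11*(-275/1374) = 3025/1374)
sqrt(281654 + x(368, L(t(2**2), -3))) = sqrt(281654 + 3025/1374) = sqrt(386995621/1374) = sqrt(531731983254)/1374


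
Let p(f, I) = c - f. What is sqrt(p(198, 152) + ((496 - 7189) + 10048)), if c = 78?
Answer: sqrt(3235) ≈ 56.877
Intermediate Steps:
p(f, I) = 78 - f
sqrt(p(198, 152) + ((496 - 7189) + 10048)) = sqrt((78 - 1*198) + ((496 - 7189) + 10048)) = sqrt((78 - 198) + (-6693 + 10048)) = sqrt(-120 + 3355) = sqrt(3235)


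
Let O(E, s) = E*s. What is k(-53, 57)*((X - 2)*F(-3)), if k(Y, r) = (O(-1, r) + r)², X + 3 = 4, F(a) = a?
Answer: 0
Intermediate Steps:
X = 1 (X = -3 + 4 = 1)
k(Y, r) = 0 (k(Y, r) = (-r + r)² = 0² = 0)
k(-53, 57)*((X - 2)*F(-3)) = 0*((1 - 2)*(-3)) = 0*(-1*(-3)) = 0*3 = 0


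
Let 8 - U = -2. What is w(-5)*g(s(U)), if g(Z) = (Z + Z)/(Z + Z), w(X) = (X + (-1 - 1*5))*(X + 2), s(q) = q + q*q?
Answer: 33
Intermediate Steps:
U = 10 (U = 8 - 1*(-2) = 8 + 2 = 10)
s(q) = q + q**2
w(X) = (-6 + X)*(2 + X) (w(X) = (X + (-1 - 5))*(2 + X) = (X - 6)*(2 + X) = (-6 + X)*(2 + X))
g(Z) = 1 (g(Z) = (2*Z)/((2*Z)) = (2*Z)*(1/(2*Z)) = 1)
w(-5)*g(s(U)) = (-12 + (-5)**2 - 4*(-5))*1 = (-12 + 25 + 20)*1 = 33*1 = 33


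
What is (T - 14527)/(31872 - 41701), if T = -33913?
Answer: 48440/9829 ≈ 4.9283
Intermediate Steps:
(T - 14527)/(31872 - 41701) = (-33913 - 14527)/(31872 - 41701) = -48440/(-9829) = -48440*(-1/9829) = 48440/9829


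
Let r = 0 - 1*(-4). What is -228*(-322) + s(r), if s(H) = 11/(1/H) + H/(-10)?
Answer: 367298/5 ≈ 73460.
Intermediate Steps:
r = 4 (r = 0 + 4 = 4)
s(H) = 109*H/10 (s(H) = 11*H + H*(-⅒) = 11*H - H/10 = 109*H/10)
-228*(-322) + s(r) = -228*(-322) + (109/10)*4 = 73416 + 218/5 = 367298/5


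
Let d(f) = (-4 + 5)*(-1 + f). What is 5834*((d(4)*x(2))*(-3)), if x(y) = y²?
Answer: -210024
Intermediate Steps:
d(f) = -1 + f (d(f) = 1*(-1 + f) = -1 + f)
5834*((d(4)*x(2))*(-3)) = 5834*(((-1 + 4)*2²)*(-3)) = 5834*((3*4)*(-3)) = 5834*(12*(-3)) = 5834*(-36) = -210024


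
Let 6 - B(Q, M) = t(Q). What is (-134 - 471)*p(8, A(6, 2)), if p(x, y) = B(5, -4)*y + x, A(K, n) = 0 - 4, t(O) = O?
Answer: -2420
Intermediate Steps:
B(Q, M) = 6 - Q
A(K, n) = -4
p(x, y) = x + y (p(x, y) = (6 - 1*5)*y + x = (6 - 5)*y + x = 1*y + x = y + x = x + y)
(-134 - 471)*p(8, A(6, 2)) = (-134 - 471)*(8 - 4) = -605*4 = -2420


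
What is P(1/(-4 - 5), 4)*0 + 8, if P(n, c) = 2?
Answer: 8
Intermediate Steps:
P(1/(-4 - 5), 4)*0 + 8 = 2*0 + 8 = 0 + 8 = 8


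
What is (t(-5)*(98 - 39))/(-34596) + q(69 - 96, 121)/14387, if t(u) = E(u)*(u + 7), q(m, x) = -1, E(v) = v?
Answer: 4226867/248866326 ≈ 0.016984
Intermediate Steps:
t(u) = u*(7 + u) (t(u) = u*(u + 7) = u*(7 + u))
(t(-5)*(98 - 39))/(-34596) + q(69 - 96, 121)/14387 = ((-5*(7 - 5))*(98 - 39))/(-34596) - 1/14387 = (-5*2*59)*(-1/34596) - 1*1/14387 = -10*59*(-1/34596) - 1/14387 = -590*(-1/34596) - 1/14387 = 295/17298 - 1/14387 = 4226867/248866326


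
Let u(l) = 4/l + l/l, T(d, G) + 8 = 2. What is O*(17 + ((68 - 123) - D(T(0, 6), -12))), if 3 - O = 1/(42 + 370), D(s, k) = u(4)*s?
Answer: -16055/206 ≈ -77.937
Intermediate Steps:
T(d, G) = -6 (T(d, G) = -8 + 2 = -6)
u(l) = 1 + 4/l (u(l) = 4/l + 1 = 1 + 4/l)
D(s, k) = 2*s (D(s, k) = ((4 + 4)/4)*s = ((¼)*8)*s = 2*s)
O = 1235/412 (O = 3 - 1/(42 + 370) = 3 - 1/412 = 1235/412 ≈ 2.9976)
O*(17 + ((68 - 123) - D(T(0, 6), -12))) = 1235*(17 + ((68 - 123) - 2*(-6)))/412 = 1235*(17 + (-55 - 1*(-12)))/412 = 1235*(17 + (-55 + 12))/412 = 1235*(17 - 43)/412 = (1235/412)*(-26) = -16055/206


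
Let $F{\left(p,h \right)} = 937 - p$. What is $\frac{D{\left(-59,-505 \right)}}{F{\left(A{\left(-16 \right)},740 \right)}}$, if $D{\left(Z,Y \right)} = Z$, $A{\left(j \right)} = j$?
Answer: $- \frac{59}{953} \approx -0.06191$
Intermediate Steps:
$\frac{D{\left(-59,-505 \right)}}{F{\left(A{\left(-16 \right)},740 \right)}} = - \frac{59}{937 - -16} = - \frac{59}{937 + 16} = - \frac{59}{953}$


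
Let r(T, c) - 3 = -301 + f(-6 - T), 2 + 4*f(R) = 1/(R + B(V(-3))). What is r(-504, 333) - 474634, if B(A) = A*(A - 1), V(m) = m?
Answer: -968862299/2040 ≈ -4.7493e+5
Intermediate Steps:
B(A) = A*(-1 + A)
f(R) = -½ + 1/(4*(12 + R)) (f(R) = -½ + 1/(4*(R - 3*(-1 - 3))) = -½ + 1/(4*(R - 3*(-4))) = -½ + 1/(4*(R + 12)) = -½ + 1/(4*(12 + R)))
r(T, c) = -298 + (-11 + 2*T)/(4*(6 - T)) (r(T, c) = 3 + (-301 + (-23 - 2*(-6 - T))/(4*(12 + (-6 - T)))) = 3 + (-301 + (-23 + (12 + 2*T))/(4*(6 - T))) = 3 + (-301 + (-11 + 2*T)/(4*(6 - T))) = -298 + (-11 + 2*T)/(4*(6 - T)))
r(-504, 333) - 474634 = (7163 - 1194*(-504))/(4*(-6 - 504)) - 474634 = (¼)*(7163 + 601776)/(-510) - 474634 = (¼)*(-1/510)*608939 - 474634 = -608939/2040 - 474634 = -968862299/2040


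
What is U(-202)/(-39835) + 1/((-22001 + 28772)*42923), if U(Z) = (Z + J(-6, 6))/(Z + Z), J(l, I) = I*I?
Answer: -24114378869/2338616842312110 ≈ -1.0311e-5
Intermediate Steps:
J(l, I) = I**2
U(Z) = (36 + Z)/(2*Z) (U(Z) = (Z + 6**2)/(Z + Z) = (Z + 36)/((2*Z)) = (36 + Z)*(1/(2*Z)) = (36 + Z)/(2*Z))
U(-202)/(-39835) + 1/((-22001 + 28772)*42923) = ((1/2)*(36 - 202)/(-202))/(-39835) + 1/((-22001 + 28772)*42923) = ((1/2)*(-1/202)*(-166))*(-1/39835) + (1/42923)/6771 = (83/202)*(-1/39835) + (1/6771)*(1/42923) = -83/8046670 + 1/290631633 = -24114378869/2338616842312110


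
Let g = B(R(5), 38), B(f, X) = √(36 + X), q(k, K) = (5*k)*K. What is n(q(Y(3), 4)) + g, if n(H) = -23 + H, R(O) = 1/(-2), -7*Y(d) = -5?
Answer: -61/7 + √74 ≈ -0.11196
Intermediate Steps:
Y(d) = 5/7 (Y(d) = -⅐*(-5) = 5/7)
R(O) = -½
q(k, K) = 5*K*k
g = √74 (g = √(36 + 38) = √74 ≈ 8.6023)
n(q(Y(3), 4)) + g = (-23 + 5*4*(5/7)) + √74 = (-23 + 100/7) + √74 = -61/7 + √74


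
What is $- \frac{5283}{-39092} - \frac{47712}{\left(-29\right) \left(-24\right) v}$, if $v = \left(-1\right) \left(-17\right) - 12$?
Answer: $- \frac{2653409}{195460} \approx -13.575$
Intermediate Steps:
$v = 5$ ($v = 17 - 12 = 5$)
$- \frac{5283}{-39092} - \frac{47712}{\left(-29\right) \left(-24\right) v} = - \frac{5283}{-39092} - \frac{47712}{\left(-29\right) \left(-24\right) 5} = \left(-5283\right) \left(- \frac{1}{39092}\right) - \frac{47712}{696 \cdot 5} = \frac{5283}{39092} - \frac{47712}{3480} = \frac{5283}{39092} - \frac{1988}{145} = - \frac{2653409}{195460}$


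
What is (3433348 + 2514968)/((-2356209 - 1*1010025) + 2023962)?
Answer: -495693/111856 ≈ -4.4315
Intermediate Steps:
(3433348 + 2514968)/((-2356209 - 1*1010025) + 2023962) = 5948316/((-2356209 - 1010025) + 2023962) = 5948316/(-3366234 + 2023962) = 5948316/(-1342272) = 5948316*(-1/1342272) = -495693/111856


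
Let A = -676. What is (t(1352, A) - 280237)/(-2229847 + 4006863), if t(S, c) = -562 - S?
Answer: -282151/1777016 ≈ -0.15878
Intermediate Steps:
(t(1352, A) - 280237)/(-2229847 + 4006863) = ((-562 - 1*1352) - 280237)/(-2229847 + 4006863) = ((-562 - 1352) - 280237)/1777016 = (-1914 - 280237)*(1/1777016) = -282151*1/1777016 = -282151/1777016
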